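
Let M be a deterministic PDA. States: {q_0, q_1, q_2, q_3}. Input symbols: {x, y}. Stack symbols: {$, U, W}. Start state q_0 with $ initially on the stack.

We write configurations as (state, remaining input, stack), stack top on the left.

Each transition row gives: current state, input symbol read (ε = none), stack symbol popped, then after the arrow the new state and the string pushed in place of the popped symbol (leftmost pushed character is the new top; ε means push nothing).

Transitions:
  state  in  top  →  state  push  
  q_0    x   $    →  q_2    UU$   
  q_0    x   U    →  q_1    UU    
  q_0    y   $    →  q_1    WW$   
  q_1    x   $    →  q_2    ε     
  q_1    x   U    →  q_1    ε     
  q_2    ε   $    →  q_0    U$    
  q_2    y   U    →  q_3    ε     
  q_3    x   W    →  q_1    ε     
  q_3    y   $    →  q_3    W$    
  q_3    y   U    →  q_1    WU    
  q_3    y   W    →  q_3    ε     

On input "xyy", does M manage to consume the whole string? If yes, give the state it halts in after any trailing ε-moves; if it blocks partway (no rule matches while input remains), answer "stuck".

(q_0, xyy, $) ⊢ (q_2, yy, UU$) ⊢ (q_3, y, U$) ⊢ (q_1, ε, WU$)
All input consumed; M is in state q_1.

q_1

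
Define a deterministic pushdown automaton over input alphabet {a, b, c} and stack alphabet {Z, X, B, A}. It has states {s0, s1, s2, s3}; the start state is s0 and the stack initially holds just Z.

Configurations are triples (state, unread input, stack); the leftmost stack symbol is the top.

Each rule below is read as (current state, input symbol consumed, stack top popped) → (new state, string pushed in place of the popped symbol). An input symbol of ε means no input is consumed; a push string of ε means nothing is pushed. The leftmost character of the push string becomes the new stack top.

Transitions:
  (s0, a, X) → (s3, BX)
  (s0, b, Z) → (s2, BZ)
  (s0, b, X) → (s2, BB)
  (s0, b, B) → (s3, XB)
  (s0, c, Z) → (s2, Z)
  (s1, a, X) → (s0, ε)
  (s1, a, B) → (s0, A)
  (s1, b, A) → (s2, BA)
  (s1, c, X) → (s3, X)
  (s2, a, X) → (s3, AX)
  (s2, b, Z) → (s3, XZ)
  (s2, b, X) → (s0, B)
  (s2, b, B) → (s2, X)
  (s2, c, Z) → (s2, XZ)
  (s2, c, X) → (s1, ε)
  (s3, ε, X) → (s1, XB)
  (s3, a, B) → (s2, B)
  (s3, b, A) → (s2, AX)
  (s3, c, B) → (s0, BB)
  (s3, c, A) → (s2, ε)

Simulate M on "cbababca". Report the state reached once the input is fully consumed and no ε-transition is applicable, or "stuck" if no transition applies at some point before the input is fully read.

s0

(s0, cbababca, Z)
  read c, top Z: go to s2, push Z → (s2, bababca, Z)
  read b, top Z: go to s3, push XZ → (s3, ababca, XZ)
  ε-move, top X: go to s1, push XB → (s1, ababca, XBZ)
  read a, top X: go to s0, push ε → (s0, babca, BZ)
  read b, top B: go to s3, push XB → (s3, abca, XBZ)
  ε-move, top X: go to s1, push XB → (s1, abca, XBBZ)
  read a, top X: go to s0, push ε → (s0, bca, BBZ)
  read b, top B: go to s3, push XB → (s3, ca, XBBZ)
  ε-move, top X: go to s1, push XB → (s1, ca, XBBBZ)
  read c, top X: go to s3, push X → (s3, a, XBBBZ)
  ε-move, top X: go to s1, push XB → (s1, a, XBBBBZ)
  read a, top X: go to s0, push ε → (s0, ε, BBBBZ)
All input consumed; M is in state s0.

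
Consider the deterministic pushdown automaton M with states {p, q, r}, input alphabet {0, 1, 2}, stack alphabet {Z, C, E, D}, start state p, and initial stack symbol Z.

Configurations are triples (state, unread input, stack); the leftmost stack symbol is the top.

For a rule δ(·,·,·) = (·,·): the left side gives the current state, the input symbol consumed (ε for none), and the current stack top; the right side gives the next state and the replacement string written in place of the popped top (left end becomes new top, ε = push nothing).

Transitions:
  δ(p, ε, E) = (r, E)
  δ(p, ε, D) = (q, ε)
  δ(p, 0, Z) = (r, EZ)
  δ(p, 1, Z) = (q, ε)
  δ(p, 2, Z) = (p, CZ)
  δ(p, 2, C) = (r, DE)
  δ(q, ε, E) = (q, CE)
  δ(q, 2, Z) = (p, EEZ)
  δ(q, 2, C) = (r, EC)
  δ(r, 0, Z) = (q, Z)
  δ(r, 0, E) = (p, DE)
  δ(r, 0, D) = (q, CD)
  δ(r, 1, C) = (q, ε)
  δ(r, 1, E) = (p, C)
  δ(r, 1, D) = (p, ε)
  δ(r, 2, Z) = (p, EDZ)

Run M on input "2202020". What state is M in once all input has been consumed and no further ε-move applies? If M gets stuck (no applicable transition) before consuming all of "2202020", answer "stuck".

q

(p, 2202020, Z)
  read 2, top Z: go to p, push CZ → (p, 202020, CZ)
  read 2, top C: go to r, push DE → (r, 02020, DEZ)
  read 0, top D: go to q, push CD → (q, 2020, CDEZ)
  read 2, top C: go to r, push EC → (r, 020, ECDEZ)
  read 0, top E: go to p, push DE → (p, 20, DECDEZ)
  ε-move, top D: go to q, push ε → (q, 20, ECDEZ)
  ε-move, top E: go to q, push CE → (q, 20, CECDEZ)
  read 2, top C: go to r, push EC → (r, 0, ECECDEZ)
  read 0, top E: go to p, push DE → (p, ε, DECECDEZ)
  ε-move, top D: go to q, push ε → (q, ε, ECECDEZ)
  ε-move, top E: go to q, push CE → (q, ε, CECECDEZ)
All input consumed; M is in state q.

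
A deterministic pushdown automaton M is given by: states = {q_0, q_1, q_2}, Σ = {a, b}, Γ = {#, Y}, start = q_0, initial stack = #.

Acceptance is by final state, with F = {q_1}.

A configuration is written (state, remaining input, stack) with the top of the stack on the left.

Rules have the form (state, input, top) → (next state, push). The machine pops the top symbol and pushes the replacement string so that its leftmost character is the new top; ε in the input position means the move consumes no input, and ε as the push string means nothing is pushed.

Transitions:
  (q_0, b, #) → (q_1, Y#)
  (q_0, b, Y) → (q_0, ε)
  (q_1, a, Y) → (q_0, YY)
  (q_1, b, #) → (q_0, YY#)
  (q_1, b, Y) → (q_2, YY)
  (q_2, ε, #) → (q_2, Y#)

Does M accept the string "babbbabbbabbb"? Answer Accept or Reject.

(q_0, babbbabbbabbb, #) ⊢ (q_1, abbbabbbabbb, Y#) ⊢ (q_0, bbbabbbabbb, YY#) ⊢ (q_0, bbabbbabbb, Y#) ⊢ (q_0, babbbabbb, #) ⊢ (q_1, abbbabbb, Y#) ⊢ (q_0, bbbabbb, YY#) ⊢ (q_0, bbabbb, Y#) ⊢ (q_0, babbb, #) ⊢ (q_1, abbb, Y#) ⊢ (q_0, bbb, YY#) ⊢ (q_0, bb, Y#) ⊢ (q_0, b, #) ⊢ (q_1, ε, Y#)
All input consumed; state q_1 ∈ F.

Accept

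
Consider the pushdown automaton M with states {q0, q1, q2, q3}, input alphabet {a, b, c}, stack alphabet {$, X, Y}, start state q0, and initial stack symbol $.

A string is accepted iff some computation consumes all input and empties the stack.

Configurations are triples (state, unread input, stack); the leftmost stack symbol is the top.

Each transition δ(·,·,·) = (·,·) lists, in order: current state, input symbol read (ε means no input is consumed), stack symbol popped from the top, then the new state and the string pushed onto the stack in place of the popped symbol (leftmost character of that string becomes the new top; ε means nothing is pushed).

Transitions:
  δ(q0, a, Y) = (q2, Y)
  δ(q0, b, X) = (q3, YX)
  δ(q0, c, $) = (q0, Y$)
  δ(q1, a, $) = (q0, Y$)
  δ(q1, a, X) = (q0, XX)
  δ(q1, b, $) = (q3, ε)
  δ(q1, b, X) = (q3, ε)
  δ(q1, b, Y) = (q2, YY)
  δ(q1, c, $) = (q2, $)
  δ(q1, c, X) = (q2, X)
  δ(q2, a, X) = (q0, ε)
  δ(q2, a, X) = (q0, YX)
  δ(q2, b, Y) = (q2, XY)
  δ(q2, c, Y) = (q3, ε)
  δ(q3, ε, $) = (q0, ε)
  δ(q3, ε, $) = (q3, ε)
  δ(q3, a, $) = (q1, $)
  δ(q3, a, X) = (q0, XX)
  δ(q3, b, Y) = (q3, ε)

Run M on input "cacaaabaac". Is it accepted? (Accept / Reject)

Accept

One accepting computation: (q0, cacaaabaac, $) ⊢ (q0, acaaabaac, Y$) ⊢ (q2, caaabaac, Y$) ⊢ (q3, aaabaac, $) ⊢ (q1, aabaac, $) ⊢ (q0, abaac, Y$) ⊢ (q2, baac, Y$) ⊢ (q2, aac, XY$) ⊢ (q0, ac, Y$) ⊢ (q2, c, Y$) ⊢ (q3, ε, $) ⊢ (q0, ε, ε)
All input consumed and the stack is empty.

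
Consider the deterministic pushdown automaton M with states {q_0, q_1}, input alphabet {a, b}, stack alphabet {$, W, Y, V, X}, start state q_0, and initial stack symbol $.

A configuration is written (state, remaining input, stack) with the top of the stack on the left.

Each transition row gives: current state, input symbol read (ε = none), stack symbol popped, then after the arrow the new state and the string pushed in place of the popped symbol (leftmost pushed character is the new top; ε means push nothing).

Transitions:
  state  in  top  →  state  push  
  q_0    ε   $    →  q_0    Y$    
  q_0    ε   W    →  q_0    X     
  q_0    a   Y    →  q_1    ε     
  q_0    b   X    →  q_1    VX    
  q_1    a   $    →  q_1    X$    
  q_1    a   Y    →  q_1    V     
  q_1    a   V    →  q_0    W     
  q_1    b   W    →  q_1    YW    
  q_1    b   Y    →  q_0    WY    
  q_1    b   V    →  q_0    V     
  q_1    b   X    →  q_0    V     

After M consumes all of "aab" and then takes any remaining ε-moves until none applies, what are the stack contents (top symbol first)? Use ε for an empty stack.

(q_0, aab, $)
  ε-move, top $: go to q_0, push Y$ → (q_0, aab, Y$)
  read a, top Y: go to q_1, push ε → (q_1, ab, $)
  read a, top $: go to q_1, push X$ → (q_1, b, X$)
  read b, top X: go to q_0, push V → (q_0, ε, V$)
All input consumed in state q_0 with stack V$.

V$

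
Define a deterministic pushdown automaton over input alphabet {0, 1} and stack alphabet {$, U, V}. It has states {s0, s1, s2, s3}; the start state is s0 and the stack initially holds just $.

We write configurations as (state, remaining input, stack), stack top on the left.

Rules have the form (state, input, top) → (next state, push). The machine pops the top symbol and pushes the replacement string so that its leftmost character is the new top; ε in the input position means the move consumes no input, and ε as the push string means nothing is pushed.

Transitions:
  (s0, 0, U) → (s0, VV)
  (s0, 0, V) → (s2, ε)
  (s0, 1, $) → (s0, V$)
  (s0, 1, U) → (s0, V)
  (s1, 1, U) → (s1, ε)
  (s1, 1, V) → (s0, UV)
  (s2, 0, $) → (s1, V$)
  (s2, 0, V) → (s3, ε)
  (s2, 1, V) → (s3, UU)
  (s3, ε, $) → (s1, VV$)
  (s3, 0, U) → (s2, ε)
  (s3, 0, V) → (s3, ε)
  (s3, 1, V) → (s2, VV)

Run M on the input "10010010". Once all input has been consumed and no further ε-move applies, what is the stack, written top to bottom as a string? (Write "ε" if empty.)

UV$

(s0, 10010010, $)
  read 1, top $: go to s0, push V$ → (s0, 0010010, V$)
  read 0, top V: go to s2, push ε → (s2, 010010, $)
  read 0, top $: go to s1, push V$ → (s1, 10010, V$)
  read 1, top V: go to s0, push UV → (s0, 0010, UV$)
  read 0, top U: go to s0, push VV → (s0, 010, VVV$)
  read 0, top V: go to s2, push ε → (s2, 10, VV$)
  read 1, top V: go to s3, push UU → (s3, 0, UUV$)
  read 0, top U: go to s2, push ε → (s2, ε, UV$)
All input consumed in state s2 with stack UV$.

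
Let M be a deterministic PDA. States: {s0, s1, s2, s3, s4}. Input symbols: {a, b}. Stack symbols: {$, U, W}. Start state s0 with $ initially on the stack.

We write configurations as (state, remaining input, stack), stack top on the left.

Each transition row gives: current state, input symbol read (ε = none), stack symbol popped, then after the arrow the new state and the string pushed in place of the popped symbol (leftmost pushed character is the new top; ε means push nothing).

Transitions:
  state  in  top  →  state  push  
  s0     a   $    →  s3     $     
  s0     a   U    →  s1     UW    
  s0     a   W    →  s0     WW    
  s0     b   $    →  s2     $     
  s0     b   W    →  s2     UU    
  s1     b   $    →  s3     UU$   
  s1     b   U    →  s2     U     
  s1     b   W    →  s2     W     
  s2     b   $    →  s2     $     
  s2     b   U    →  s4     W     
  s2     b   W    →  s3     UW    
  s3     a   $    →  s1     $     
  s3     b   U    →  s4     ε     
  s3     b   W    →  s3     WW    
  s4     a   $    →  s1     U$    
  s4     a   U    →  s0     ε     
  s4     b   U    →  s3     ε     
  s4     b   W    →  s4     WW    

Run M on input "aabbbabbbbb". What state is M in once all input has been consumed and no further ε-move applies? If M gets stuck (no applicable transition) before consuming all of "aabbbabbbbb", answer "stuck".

(s0, aabbbabbbbb, $) ⊢ (s3, abbbabbbbb, $) ⊢ (s1, bbbabbbbb, $) ⊢ (s3, bbabbbbb, UU$) ⊢ (s4, babbbbb, U$) ⊢ (s3, abbbbb, $) ⊢ (s1, bbbbb, $) ⊢ (s3, bbbb, UU$) ⊢ (s4, bbb, U$) ⊢ (s3, bb, $)
No transition for (s3, b, top $); M blocks with input bb remaining.

stuck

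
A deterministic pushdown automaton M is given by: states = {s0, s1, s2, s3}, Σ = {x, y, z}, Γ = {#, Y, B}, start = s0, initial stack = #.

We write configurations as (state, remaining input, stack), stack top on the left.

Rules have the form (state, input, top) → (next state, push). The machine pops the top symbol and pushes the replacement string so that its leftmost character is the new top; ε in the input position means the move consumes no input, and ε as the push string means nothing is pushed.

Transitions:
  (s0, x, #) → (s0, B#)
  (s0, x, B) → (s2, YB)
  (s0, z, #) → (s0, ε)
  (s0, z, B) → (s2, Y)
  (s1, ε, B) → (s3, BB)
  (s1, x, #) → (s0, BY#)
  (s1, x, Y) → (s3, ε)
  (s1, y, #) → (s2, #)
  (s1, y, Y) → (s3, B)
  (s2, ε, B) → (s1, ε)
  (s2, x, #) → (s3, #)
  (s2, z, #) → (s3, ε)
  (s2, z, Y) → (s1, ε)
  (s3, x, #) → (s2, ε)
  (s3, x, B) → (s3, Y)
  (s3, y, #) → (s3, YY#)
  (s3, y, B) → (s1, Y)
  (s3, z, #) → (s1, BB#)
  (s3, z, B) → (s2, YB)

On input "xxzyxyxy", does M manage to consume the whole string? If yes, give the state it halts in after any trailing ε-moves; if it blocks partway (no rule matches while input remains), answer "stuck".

(s0, xxzyxyxy, #)
  read x, top #: go to s0, push B# → (s0, xzyxyxy, B#)
  read x, top B: go to s2, push YB → (s2, zyxyxy, YB#)
  read z, top Y: go to s1, push ε → (s1, yxyxy, B#)
  ε-move, top B: go to s3, push BB → (s3, yxyxy, BB#)
  read y, top B: go to s1, push Y → (s1, xyxy, YB#)
  read x, top Y: go to s3, push ε → (s3, yxy, B#)
  read y, top B: go to s1, push Y → (s1, xy, Y#)
  read x, top Y: go to s3, push ε → (s3, y, #)
  read y, top #: go to s3, push YY# → (s3, ε, YY#)
All input consumed; M is in state s3.

s3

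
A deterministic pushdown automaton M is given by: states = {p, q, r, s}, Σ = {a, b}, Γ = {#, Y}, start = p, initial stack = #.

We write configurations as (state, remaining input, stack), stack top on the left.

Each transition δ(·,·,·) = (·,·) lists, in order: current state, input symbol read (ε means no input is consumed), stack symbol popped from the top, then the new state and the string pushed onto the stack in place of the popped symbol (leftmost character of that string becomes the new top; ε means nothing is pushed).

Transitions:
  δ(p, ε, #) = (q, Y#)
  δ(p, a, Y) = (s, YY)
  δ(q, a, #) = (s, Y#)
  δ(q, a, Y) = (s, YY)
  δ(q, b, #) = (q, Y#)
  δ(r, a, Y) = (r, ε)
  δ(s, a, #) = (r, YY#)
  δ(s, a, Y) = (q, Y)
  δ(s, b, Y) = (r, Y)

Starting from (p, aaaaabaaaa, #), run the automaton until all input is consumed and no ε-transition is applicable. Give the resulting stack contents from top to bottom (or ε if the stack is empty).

(p, aaaaabaaaa, #)
  ε-move, top #: go to q, push Y# → (q, aaaaabaaaa, Y#)
  read a, top Y: go to s, push YY → (s, aaaabaaaa, YY#)
  read a, top Y: go to q, push Y → (q, aaabaaaa, YY#)
  read a, top Y: go to s, push YY → (s, aabaaaa, YYY#)
  read a, top Y: go to q, push Y → (q, abaaaa, YYY#)
  read a, top Y: go to s, push YY → (s, baaaa, YYYY#)
  read b, top Y: go to r, push Y → (r, aaaa, YYYY#)
  read a, top Y: go to r, push ε → (r, aaa, YYY#)
  read a, top Y: go to r, push ε → (r, aa, YY#)
  read a, top Y: go to r, push ε → (r, a, Y#)
  read a, top Y: go to r, push ε → (r, ε, #)
All input consumed in state r with stack #.

#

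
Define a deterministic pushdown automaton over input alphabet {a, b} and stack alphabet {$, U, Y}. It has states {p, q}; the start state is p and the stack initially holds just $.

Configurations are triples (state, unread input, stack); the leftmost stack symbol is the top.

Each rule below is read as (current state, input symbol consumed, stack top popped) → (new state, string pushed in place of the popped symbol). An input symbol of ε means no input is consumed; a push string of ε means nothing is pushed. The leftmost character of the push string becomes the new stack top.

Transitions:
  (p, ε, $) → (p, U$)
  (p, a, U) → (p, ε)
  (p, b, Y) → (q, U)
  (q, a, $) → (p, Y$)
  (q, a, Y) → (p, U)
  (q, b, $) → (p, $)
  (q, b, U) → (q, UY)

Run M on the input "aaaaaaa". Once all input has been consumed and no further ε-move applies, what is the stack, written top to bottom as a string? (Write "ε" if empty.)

U$

(p, aaaaaaa, $)
  ε-move, top $: go to p, push U$ → (p, aaaaaaa, U$)
  read a, top U: go to p, push ε → (p, aaaaaa, $)
  ε-move, top $: go to p, push U$ → (p, aaaaaa, U$)
  read a, top U: go to p, push ε → (p, aaaaa, $)
  ε-move, top $: go to p, push U$ → (p, aaaaa, U$)
  read a, top U: go to p, push ε → (p, aaaa, $)
  ε-move, top $: go to p, push U$ → (p, aaaa, U$)
  read a, top U: go to p, push ε → (p, aaa, $)
  ε-move, top $: go to p, push U$ → (p, aaa, U$)
  read a, top U: go to p, push ε → (p, aa, $)
  ε-move, top $: go to p, push U$ → (p, aa, U$)
  read a, top U: go to p, push ε → (p, a, $)
  ε-move, top $: go to p, push U$ → (p, a, U$)
  read a, top U: go to p, push ε → (p, ε, $)
  ε-move, top $: go to p, push U$ → (p, ε, U$)
All input consumed in state p with stack U$.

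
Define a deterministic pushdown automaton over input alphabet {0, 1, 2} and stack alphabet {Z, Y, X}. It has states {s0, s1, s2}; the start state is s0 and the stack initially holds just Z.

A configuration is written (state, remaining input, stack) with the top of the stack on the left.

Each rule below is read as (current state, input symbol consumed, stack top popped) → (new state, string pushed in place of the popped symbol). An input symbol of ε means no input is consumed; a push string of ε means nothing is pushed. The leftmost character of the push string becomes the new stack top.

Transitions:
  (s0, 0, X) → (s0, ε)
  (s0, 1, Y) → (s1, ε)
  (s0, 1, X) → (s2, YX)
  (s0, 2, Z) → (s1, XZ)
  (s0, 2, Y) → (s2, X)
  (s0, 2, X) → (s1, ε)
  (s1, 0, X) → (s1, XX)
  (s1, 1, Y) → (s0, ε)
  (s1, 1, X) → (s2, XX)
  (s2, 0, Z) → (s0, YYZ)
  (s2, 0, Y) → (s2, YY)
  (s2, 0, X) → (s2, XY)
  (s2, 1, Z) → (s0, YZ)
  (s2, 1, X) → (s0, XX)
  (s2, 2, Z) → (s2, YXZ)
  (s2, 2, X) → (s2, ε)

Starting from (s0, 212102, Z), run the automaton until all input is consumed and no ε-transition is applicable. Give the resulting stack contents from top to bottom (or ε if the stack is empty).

Z

(s0, 212102, Z)
  read 2, top Z: go to s1, push XZ → (s1, 12102, XZ)
  read 1, top X: go to s2, push XX → (s2, 2102, XXZ)
  read 2, top X: go to s2, push ε → (s2, 102, XZ)
  read 1, top X: go to s0, push XX → (s0, 02, XXZ)
  read 0, top X: go to s0, push ε → (s0, 2, XZ)
  read 2, top X: go to s1, push ε → (s1, ε, Z)
All input consumed in state s1 with stack Z.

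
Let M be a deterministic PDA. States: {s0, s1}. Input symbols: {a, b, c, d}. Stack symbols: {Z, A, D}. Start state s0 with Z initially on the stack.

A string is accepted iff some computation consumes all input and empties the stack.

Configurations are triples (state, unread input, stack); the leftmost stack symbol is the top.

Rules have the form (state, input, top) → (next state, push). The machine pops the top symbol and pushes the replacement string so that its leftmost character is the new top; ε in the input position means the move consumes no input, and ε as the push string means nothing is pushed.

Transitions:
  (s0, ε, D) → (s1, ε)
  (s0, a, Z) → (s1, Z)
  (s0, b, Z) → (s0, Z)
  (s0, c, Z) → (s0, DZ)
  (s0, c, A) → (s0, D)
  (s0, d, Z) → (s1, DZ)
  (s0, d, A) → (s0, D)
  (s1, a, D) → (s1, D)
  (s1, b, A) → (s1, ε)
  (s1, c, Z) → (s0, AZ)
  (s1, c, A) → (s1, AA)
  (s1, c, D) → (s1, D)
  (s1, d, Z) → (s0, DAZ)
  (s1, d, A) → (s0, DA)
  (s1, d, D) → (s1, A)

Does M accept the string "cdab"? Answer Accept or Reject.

(s0, cdab, Z)
  read c, top Z: go to s0, push DZ → (s0, dab, DZ)
  ε-move, top D: go to s1, push ε → (s1, dab, Z)
  read d, top Z: go to s0, push DAZ → (s0, ab, DAZ)
  ε-move, top D: go to s1, push ε → (s1, ab, AZ)
No transition applies at (s1, ab, AZ); input not fully consumed.

Reject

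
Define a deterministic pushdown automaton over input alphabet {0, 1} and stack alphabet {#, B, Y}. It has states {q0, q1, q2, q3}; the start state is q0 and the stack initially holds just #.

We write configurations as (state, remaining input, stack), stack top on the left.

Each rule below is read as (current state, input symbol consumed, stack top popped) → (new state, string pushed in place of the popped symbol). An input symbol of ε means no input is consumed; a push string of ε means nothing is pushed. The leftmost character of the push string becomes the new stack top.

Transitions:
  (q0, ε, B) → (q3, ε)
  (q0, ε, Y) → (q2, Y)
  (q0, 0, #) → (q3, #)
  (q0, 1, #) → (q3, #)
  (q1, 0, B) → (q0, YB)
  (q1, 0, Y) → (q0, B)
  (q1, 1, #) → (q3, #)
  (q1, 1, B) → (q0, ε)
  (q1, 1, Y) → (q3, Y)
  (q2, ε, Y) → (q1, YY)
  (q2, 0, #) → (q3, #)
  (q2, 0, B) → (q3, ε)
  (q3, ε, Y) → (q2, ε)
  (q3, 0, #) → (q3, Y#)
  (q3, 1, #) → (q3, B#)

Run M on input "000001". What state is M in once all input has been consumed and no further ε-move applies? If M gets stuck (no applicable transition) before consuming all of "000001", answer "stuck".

q3

(q0, 000001, #)
  read 0, top #: go to q3, push # → (q3, 00001, #)
  read 0, top #: go to q3, push Y# → (q3, 0001, Y#)
  ε-move, top Y: go to q2, push ε → (q2, 0001, #)
  read 0, top #: go to q3, push # → (q3, 001, #)
  read 0, top #: go to q3, push Y# → (q3, 01, Y#)
  ε-move, top Y: go to q2, push ε → (q2, 01, #)
  read 0, top #: go to q3, push # → (q3, 1, #)
  read 1, top #: go to q3, push B# → (q3, ε, B#)
All input consumed; M is in state q3.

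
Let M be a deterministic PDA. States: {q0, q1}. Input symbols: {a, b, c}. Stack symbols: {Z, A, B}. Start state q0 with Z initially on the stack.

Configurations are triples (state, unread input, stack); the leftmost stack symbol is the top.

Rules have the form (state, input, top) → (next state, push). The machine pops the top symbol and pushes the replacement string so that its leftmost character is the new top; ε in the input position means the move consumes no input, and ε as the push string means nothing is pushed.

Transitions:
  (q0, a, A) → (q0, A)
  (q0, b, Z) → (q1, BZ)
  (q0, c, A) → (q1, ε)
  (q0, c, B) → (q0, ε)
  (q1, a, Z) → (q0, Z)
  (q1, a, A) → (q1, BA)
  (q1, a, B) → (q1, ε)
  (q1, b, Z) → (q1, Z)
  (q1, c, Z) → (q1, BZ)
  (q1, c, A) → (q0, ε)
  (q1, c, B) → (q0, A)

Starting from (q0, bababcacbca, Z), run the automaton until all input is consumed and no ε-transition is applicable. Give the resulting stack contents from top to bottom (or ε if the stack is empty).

(q0, bababcacbca, Z) ⊢ (q1, ababcacbca, BZ) ⊢ (q1, babcacbca, Z) ⊢ (q1, abcacbca, Z) ⊢ (q0, bcacbca, Z) ⊢ (q1, cacbca, BZ) ⊢ (q0, acbca, AZ) ⊢ (q0, cbca, AZ) ⊢ (q1, bca, Z) ⊢ (q1, ca, Z) ⊢ (q1, a, BZ) ⊢ (q1, ε, Z)
All input consumed in state q1 with stack Z.

Z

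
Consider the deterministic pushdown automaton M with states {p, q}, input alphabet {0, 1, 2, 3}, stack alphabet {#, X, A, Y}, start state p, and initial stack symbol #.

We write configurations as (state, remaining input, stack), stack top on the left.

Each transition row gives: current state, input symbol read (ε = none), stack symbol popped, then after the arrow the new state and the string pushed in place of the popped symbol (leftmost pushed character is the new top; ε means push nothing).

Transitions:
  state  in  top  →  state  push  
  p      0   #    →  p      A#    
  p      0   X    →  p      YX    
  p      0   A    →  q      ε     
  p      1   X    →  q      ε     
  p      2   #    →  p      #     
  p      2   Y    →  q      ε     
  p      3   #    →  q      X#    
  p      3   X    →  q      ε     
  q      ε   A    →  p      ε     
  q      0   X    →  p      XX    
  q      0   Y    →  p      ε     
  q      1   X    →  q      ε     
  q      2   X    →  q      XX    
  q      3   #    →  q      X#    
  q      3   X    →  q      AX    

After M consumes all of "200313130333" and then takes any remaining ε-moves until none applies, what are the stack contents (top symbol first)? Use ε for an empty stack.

#

(p, 200313130333, #)
  read 2, top #: go to p, push # → (p, 00313130333, #)
  read 0, top #: go to p, push A# → (p, 0313130333, A#)
  read 0, top A: go to q, push ε → (q, 313130333, #)
  read 3, top #: go to q, push X# → (q, 13130333, X#)
  read 1, top X: go to q, push ε → (q, 3130333, #)
  read 3, top #: go to q, push X# → (q, 130333, X#)
  read 1, top X: go to q, push ε → (q, 30333, #)
  read 3, top #: go to q, push X# → (q, 0333, X#)
  read 0, top X: go to p, push XX → (p, 333, XX#)
  read 3, top X: go to q, push ε → (q, 33, X#)
  read 3, top X: go to q, push AX → (q, 3, AX#)
  ε-move, top A: go to p, push ε → (p, 3, X#)
  read 3, top X: go to q, push ε → (q, ε, #)
All input consumed in state q with stack #.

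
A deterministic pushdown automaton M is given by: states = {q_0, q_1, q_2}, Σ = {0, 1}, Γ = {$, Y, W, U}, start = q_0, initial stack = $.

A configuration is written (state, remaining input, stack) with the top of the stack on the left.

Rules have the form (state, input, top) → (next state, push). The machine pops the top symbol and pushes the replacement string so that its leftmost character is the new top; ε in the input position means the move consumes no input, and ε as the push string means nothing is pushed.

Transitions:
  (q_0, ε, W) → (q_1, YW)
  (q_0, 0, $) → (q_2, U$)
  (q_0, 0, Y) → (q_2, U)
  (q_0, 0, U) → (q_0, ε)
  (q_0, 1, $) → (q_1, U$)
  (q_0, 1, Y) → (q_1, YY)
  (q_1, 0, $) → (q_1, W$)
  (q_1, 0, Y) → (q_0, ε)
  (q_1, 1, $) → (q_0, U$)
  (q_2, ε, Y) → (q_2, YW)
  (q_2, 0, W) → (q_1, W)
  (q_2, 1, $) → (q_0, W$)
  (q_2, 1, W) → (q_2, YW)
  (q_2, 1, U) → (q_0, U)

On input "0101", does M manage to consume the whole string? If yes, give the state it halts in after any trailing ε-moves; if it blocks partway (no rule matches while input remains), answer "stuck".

q_1

(q_0, 0101, $)
  read 0, top $: go to q_2, push U$ → (q_2, 101, U$)
  read 1, top U: go to q_0, push U → (q_0, 01, U$)
  read 0, top U: go to q_0, push ε → (q_0, 1, $)
  read 1, top $: go to q_1, push U$ → (q_1, ε, U$)
All input consumed; M is in state q_1.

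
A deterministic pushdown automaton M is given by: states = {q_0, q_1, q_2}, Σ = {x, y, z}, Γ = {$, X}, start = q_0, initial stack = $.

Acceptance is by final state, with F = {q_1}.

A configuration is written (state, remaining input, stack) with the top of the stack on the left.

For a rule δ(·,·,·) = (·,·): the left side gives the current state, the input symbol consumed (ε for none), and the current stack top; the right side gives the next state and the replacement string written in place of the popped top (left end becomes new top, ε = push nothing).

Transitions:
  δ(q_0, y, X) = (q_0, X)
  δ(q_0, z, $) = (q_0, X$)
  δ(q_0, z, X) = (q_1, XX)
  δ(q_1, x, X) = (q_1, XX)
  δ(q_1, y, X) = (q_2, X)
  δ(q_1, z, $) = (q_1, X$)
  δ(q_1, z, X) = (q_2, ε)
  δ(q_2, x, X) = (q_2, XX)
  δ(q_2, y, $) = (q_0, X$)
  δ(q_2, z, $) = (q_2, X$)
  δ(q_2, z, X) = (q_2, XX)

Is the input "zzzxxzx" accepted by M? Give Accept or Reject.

Reject

(q_0, zzzxxzx, $)
  read z, top $: go to q_0, push X$ → (q_0, zzxxzx, X$)
  read z, top X: go to q_1, push XX → (q_1, zxxzx, XX$)
  read z, top X: go to q_2, push ε → (q_2, xxzx, X$)
  read x, top X: go to q_2, push XX → (q_2, xzx, XX$)
  read x, top X: go to q_2, push XX → (q_2, zx, XXX$)
  read z, top X: go to q_2, push XX → (q_2, x, XXXX$)
  read x, top X: go to q_2, push XX → (q_2, ε, XXXXX$)
All input consumed; state q_2 ∉ F and no further ε-move applies.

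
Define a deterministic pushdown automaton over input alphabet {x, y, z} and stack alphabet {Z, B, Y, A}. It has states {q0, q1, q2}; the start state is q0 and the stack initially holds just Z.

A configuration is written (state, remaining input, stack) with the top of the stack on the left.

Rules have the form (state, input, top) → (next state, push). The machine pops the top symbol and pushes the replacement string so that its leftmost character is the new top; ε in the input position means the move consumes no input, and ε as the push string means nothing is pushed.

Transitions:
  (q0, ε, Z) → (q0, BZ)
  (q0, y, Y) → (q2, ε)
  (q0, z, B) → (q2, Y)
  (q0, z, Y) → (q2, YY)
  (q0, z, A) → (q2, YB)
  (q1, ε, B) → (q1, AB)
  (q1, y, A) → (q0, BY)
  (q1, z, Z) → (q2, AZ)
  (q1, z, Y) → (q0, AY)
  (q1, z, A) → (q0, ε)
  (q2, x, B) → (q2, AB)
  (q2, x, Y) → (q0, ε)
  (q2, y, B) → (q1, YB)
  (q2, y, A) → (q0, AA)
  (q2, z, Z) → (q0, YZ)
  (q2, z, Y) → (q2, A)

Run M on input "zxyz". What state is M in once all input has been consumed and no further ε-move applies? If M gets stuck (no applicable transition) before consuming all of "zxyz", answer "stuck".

(q0, zxyz, Z) ⊢ (q0, zxyz, BZ) ⊢ (q2, xyz, YZ) ⊢ (q0, yz, Z) ⊢ (q0, yz, BZ)
No transition for (q0, y, top B); M blocks with input yz remaining.

stuck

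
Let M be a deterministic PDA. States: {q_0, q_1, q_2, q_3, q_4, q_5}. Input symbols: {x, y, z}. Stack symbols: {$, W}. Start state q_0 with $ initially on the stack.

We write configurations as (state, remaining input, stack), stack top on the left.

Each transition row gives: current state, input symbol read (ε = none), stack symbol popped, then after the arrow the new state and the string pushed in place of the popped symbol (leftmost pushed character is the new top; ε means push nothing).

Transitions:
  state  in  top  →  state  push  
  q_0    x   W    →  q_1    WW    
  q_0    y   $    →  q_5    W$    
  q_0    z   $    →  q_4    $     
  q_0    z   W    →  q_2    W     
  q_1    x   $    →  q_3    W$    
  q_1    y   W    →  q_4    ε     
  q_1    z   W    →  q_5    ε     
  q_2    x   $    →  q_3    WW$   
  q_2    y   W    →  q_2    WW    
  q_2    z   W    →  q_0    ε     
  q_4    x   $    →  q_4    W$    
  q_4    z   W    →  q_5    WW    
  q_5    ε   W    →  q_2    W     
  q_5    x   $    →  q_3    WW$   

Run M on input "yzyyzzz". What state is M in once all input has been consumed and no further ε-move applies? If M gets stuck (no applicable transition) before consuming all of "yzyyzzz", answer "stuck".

q_0

(q_0, yzyyzzz, $)
  read y, top $: go to q_5, push W$ → (q_5, zyyzzz, W$)
  ε-move, top W: go to q_2, push W → (q_2, zyyzzz, W$)
  read z, top W: go to q_0, push ε → (q_0, yyzzz, $)
  read y, top $: go to q_5, push W$ → (q_5, yzzz, W$)
  ε-move, top W: go to q_2, push W → (q_2, yzzz, W$)
  read y, top W: go to q_2, push WW → (q_2, zzz, WW$)
  read z, top W: go to q_0, push ε → (q_0, zz, W$)
  read z, top W: go to q_2, push W → (q_2, z, W$)
  read z, top W: go to q_0, push ε → (q_0, ε, $)
All input consumed; M is in state q_0.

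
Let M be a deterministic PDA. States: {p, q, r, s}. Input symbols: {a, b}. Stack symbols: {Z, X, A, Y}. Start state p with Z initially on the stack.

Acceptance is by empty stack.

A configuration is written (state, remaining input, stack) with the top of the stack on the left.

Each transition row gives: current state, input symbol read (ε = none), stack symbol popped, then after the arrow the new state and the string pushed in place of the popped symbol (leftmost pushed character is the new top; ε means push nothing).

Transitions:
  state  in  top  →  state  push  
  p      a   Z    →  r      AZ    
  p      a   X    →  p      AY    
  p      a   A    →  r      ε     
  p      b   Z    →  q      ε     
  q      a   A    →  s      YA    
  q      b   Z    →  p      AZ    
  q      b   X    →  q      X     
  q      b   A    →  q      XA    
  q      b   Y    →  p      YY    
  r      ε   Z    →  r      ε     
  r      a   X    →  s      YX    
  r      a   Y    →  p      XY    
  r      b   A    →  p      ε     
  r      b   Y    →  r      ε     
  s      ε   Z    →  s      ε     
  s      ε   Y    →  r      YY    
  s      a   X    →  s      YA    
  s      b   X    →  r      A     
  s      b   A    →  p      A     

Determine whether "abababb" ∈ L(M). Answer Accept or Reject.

(p, abababb, Z)
  read a, top Z: go to r, push AZ → (r, bababb, AZ)
  read b, top A: go to p, push ε → (p, ababb, Z)
  read a, top Z: go to r, push AZ → (r, babb, AZ)
  read b, top A: go to p, push ε → (p, abb, Z)
  read a, top Z: go to r, push AZ → (r, bb, AZ)
  read b, top A: go to p, push ε → (p, b, Z)
  read b, top Z: go to q, push ε → (q, ε, ε)
All input consumed and the stack is empty.

Accept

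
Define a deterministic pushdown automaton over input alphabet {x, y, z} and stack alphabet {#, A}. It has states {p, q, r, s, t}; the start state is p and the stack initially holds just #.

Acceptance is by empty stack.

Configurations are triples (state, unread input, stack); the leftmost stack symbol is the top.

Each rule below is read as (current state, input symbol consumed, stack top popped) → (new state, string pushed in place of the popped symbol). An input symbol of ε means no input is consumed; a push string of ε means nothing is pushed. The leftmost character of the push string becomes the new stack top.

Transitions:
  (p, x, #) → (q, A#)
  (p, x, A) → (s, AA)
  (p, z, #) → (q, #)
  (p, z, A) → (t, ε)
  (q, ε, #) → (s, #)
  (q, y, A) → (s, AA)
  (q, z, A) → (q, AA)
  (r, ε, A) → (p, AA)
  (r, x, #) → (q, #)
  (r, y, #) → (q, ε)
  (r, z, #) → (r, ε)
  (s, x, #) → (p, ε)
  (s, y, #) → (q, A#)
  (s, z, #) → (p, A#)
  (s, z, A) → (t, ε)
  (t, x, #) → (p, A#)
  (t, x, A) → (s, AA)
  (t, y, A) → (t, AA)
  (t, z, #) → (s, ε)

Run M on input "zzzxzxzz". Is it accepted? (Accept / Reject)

(p, zzzxzxzz, #) ⊢ (q, zzxzxzz, #) ⊢ (s, zzxzxzz, #) ⊢ (p, zxzxzz, A#) ⊢ (t, xzxzz, #) ⊢ (p, zxzz, A#) ⊢ (t, xzz, #) ⊢ (p, zz, A#) ⊢ (t, z, #) ⊢ (s, ε, ε)
All input consumed and the stack is empty.

Accept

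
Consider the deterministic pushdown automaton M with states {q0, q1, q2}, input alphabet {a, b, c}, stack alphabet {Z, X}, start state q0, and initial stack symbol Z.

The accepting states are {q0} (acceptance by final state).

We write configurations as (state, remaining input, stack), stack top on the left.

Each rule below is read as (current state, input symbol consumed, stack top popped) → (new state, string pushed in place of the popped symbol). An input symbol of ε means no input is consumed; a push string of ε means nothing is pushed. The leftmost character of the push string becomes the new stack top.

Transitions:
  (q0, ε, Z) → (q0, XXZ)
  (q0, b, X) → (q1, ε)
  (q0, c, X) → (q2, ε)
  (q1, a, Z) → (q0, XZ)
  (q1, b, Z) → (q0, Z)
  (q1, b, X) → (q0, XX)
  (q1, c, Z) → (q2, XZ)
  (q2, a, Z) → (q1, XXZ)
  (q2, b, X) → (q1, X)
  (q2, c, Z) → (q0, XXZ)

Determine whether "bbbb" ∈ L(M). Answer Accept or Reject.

Accept

(q0, bbbb, Z)
  ε-move, top Z: go to q0, push XXZ → (q0, bbbb, XXZ)
  read b, top X: go to q1, push ε → (q1, bbb, XZ)
  read b, top X: go to q0, push XX → (q0, bb, XXZ)
  read b, top X: go to q1, push ε → (q1, b, XZ)
  read b, top X: go to q0, push XX → (q0, ε, XXZ)
All input consumed; state q0 ∈ F.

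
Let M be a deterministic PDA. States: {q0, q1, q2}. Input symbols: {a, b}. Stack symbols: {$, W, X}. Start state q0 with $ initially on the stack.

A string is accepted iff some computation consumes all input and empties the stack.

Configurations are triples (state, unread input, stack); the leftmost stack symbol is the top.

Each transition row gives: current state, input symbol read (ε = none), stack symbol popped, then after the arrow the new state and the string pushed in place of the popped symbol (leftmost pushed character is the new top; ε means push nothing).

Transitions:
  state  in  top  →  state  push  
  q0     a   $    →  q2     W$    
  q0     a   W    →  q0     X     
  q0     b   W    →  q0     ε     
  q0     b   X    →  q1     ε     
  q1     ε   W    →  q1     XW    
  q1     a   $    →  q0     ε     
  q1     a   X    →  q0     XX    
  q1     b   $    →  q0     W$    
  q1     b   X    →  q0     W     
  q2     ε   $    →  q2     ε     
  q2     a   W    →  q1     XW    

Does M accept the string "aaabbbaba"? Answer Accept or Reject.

(q0, aaabbbaba, $)
  read a, top $: go to q2, push W$ → (q2, aabbbaba, W$)
  read a, top W: go to q1, push XW → (q1, abbbaba, XW$)
  read a, top X: go to q0, push XX → (q0, bbbaba, XXW$)
  read b, top X: go to q1, push ε → (q1, bbaba, XW$)
  read b, top X: go to q0, push W → (q0, baba, WW$)
  read b, top W: go to q0, push ε → (q0, aba, W$)
  read a, top W: go to q0, push X → (q0, ba, X$)
  read b, top X: go to q1, push ε → (q1, a, $)
  read a, top $: go to q0, push ε → (q0, ε, ε)
All input consumed and the stack is empty.

Accept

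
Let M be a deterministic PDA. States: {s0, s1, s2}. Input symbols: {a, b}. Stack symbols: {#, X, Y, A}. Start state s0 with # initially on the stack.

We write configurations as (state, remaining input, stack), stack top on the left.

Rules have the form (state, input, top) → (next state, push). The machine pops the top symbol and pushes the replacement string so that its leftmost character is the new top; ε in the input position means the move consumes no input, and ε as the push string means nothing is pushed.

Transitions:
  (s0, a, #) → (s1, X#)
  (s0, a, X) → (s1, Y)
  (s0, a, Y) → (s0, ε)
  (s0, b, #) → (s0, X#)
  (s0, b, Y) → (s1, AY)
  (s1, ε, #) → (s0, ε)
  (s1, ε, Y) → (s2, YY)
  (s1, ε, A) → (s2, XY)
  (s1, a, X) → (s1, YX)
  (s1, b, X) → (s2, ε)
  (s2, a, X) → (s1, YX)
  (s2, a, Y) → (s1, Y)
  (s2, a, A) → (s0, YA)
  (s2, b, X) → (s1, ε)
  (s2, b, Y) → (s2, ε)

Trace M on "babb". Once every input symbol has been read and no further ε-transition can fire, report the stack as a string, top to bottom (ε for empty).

#

(s0, babb, #) ⊢ (s0, abb, X#) ⊢ (s1, bb, Y#) ⊢ (s2, bb, YY#) ⊢ (s2, b, Y#) ⊢ (s2, ε, #)
All input consumed in state s2 with stack #.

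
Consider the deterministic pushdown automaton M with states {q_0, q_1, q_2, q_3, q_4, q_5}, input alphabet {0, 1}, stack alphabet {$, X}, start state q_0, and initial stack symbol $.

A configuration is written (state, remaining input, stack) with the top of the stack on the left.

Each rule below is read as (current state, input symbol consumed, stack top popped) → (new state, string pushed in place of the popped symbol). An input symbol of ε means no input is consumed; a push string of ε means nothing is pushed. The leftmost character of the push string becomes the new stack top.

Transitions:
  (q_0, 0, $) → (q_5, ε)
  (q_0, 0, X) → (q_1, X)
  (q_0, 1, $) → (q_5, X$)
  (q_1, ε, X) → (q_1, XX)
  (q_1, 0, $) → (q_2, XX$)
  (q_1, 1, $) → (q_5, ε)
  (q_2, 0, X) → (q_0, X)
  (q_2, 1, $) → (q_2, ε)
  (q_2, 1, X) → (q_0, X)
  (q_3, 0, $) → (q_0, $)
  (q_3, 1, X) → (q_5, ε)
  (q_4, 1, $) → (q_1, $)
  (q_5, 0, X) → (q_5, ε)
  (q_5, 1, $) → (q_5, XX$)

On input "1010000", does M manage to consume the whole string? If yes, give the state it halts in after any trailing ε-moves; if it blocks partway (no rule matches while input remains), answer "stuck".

stuck

(q_0, 1010000, $) ⊢ (q_5, 010000, X$) ⊢ (q_5, 10000, $) ⊢ (q_5, 0000, XX$) ⊢ (q_5, 000, X$) ⊢ (q_5, 00, $)
No transition for (q_5, 0, top $); M blocks with input 00 remaining.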